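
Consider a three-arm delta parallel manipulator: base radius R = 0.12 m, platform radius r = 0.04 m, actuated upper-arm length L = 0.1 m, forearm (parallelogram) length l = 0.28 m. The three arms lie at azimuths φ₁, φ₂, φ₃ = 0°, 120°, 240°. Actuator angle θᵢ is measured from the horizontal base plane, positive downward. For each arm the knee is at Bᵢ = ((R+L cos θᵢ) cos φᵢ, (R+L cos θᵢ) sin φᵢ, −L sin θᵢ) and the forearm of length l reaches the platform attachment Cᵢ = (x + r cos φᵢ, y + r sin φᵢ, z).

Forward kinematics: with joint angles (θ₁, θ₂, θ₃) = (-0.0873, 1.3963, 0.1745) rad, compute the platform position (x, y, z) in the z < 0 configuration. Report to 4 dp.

(0.0916, -0.1203, -0.2283)

φ1=0.0°: virtual centre (0.1796, 0.0000, 0.0087), radius l
arm 2 at φ=120.0°: e+L cos θ2 = 0.0974;  O2 = (-0.0487, 0.0843, -0.0985)
φ3=240.0°: virtual centre (-0.0892, -0.1546, -0.0174), radius l
eliminate P² terms by subtracting sphere 1 from 2 and 3
plane₁₂: -0.4566x+0.1686y+-0.2144z = -0.0132
det = 0.2318;  x = 0.0177+-0.3238z,  y = -0.0302+0.3946z
quadratic in z: (1.2605)z²+(0.0636)z+(-0.0512)=0, √Δ=0.5120 → z ∈ {-0.2283, 0.1779}; z = -0.2283 (taking z<0)
x = 0.0916, y = -0.1203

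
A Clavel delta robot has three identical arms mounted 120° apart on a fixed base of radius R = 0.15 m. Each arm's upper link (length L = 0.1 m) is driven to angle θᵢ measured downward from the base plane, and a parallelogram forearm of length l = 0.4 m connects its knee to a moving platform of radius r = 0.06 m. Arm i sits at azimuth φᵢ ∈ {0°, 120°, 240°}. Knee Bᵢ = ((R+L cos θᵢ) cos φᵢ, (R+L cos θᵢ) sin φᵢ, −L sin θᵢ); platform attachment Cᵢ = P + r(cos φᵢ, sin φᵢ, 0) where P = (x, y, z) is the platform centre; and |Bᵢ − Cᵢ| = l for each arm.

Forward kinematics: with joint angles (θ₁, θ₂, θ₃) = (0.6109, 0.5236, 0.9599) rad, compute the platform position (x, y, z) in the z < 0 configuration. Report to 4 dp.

centre 1 = (0.1719·cos0.0°, 0.1719·sin0.0°, -0.0574) = (0.1719, 0.0000, -0.0574)
φ2=120.0°: virtual centre (-0.0883, 0.1529, -0.0500), radius l
centre 3 = (0.1474·cos240.0°, 0.1474·sin240.0°, -0.0819) = (-0.0737, -0.1276, -0.0819)
|centre ₂|²−|centre ₁|² = 0.0008;  |centre ₃|²−|centre ₁|² = -0.0044
plane₁₂: -0.5204x+0.3059y+0.0147z = 0.0008
det = 0.2831;  x = 0.0040+-0.0398z,  y = 0.0096+-0.1158z
sphere 1 gives Az²+Bz+C=0 with A=1.0150, B=0.1259, C=-0.1284;  B²−4AC=0.5373;  roots -0.4231, 0.2991;  negative root z = -0.4231
x = 0.0208, y = 0.0586

(0.0208, 0.0586, -0.4231)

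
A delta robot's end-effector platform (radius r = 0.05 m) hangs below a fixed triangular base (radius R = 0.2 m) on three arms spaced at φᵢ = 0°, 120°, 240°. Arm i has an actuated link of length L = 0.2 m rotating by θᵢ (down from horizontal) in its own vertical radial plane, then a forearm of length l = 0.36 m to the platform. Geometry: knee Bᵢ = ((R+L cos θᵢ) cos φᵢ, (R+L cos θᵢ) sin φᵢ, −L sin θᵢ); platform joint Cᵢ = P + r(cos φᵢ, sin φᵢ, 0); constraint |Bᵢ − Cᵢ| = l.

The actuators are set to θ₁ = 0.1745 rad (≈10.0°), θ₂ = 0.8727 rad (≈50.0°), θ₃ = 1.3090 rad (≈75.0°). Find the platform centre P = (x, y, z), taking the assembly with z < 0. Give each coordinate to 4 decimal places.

(0.1328, 0.0703, -0.3155)

centre 1 = (0.3470·cos0.0°, 0.3470·sin0.0°, -0.0347) = (0.3470, 0.0000, -0.0347)
φ2=120.0°: virtual centre (-0.1393, 0.2412, -0.1532), radius l
φ3=240.0°: virtual centre (-0.1009, -0.1747, -0.1932), radius l
eliminate P² terms by subtracting sphere 1 from 2 and 3
linear system: -0.9725x+0.4825y = -0.0205−-0.2370z; -0.8957x+-0.3495y = -0.0436−-0.3169z
det = 0.7720;  x = 0.0365+-0.3053z,  y = 0.0311+-0.1243z
quadratic in z: (1.1087)z²+(0.2513)z+(-0.0311)=0, √Δ=0.4482 → z ∈ {-0.3155, 0.0888}; z = -0.3155 (taking z<0)
x = 0.1328, y = 0.0703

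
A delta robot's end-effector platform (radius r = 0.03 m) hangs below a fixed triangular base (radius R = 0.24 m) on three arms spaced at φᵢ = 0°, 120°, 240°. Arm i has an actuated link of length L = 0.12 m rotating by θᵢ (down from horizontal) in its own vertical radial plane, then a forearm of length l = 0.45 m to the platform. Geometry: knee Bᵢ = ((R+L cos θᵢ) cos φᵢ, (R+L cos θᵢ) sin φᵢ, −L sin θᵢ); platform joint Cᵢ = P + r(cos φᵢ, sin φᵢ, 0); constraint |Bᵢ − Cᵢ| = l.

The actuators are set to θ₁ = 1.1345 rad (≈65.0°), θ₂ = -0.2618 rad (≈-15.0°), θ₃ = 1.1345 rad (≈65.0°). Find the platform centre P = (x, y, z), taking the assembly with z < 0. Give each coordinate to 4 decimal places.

(-0.0735, 0.1273, -0.3819)

φ1=0.0°: virtual centre (0.2607, 0.0000, -0.1088), radius l
arm 2 at φ=120.0°: (R−r)+L cos θ2 = 0.3259;  centre 2 = (-0.1630, 0.2822, 0.0311)
φ3=240.0°: virtual centre (-0.1304, -0.2258, -0.1088), radius l
|centre ₂|²−|centre ₁|² = 0.0274;  |centre ₃|²−|centre ₁|² = 0.0000
linear system: -0.8473x+0.5645y = 0.0274−0.2796z; -0.7821x+-0.4516y = 0.0000−0.0000z
Cramer: x(z) = -0.0150+0.1532z;  y(z) = 0.0260-0.2654z
sphere 1 gives Az²+Bz+C=0 with A=1.0939, B=0.1192, C=-0.1140;  B²−4AC=0.5129;  roots -0.3819, 0.2729;  negative root z = -0.3819
x = -0.0735, y = 0.1273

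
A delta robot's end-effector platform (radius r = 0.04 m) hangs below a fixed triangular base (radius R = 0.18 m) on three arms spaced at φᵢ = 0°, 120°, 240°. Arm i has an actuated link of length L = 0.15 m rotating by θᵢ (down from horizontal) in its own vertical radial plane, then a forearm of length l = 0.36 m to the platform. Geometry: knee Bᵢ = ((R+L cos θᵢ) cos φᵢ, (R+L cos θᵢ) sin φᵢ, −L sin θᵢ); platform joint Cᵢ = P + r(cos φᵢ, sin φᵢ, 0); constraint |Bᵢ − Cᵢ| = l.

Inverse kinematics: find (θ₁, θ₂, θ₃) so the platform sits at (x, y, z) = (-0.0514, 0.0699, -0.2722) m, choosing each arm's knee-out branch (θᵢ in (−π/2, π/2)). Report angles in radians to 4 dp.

φ1=0.0° → target in arm frame (-0.0514, 0.0699)
  A cos θ + B sin θ = C:  0.1914·cos θ + -0.2722·sin θ = -0.0284
  γ=atan2(-0.2722,0.1914)=-0.9580;  ψ=arccos(-0.0853)=1.6562;  θ1=γ+ψ≈0.6982
φ2=120.0° → target in arm frame (0.0862, 0.0096)
  e−x'=0.0538;  (l²−L²−(e−x')²−y'²−z²)/2L = 0.1001
  √(A²+B²)=0.2775;  θ2 = -1.3758+1.2018 ≈ -0.1740
rotate P by −φ3: (-0.0348, -0.0795, -0.2722)
  e−x'=0.1748;  (l²−L²−(e−x')²−y'²−z²)/2L = -0.0129
  √(A²+B²)=0.3235;  θ3 = -0.9999+1.6107 ≈ 0.6109

θ₁ = 0.6982, θ₂ = -0.1740, θ₃ = 0.6109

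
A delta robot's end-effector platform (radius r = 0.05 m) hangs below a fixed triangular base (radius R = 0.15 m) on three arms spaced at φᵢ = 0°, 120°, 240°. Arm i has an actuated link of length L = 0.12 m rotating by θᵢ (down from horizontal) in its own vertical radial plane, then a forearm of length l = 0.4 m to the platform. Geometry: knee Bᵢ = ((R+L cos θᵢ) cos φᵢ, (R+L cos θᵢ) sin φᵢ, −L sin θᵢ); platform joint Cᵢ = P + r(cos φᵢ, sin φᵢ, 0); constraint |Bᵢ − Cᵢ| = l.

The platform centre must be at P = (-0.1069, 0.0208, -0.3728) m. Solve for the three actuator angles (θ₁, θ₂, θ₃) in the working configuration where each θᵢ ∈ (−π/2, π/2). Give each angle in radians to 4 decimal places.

θ₁ = 0.8727, θ₂ = 0.0870, θ₃ = 0.2614

φ1=0.0° → target in arm frame (-0.1069, 0.0208)
  A cos θ + B sin θ = C:  0.2069·cos θ + -0.3728·sin θ = -0.1526
  √(A²+B²)=0.4264;  θ1 = -1.0641+1.9368 ≈ 0.8727
arm 2 (φ=120.0°): x'=0.0715, y'=0.0822
  A=0.0285, B=-0.3728, C=(l²−L²−A²−y'²−z²)/(2L)=-0.0039
  θ2 = atan2(B,A) + arccos(C/0.3739) = 0.0870
arm 3 (φ=240.0°): x'=0.0354, y'=-0.1030
  A=0.0646, B=-0.3728, C=(l²−L²−A²−y'²−z²)/(2L)=-0.0340
  γ=atan2(-0.3728,0.0646)=-1.3993;  ψ=arccos(-0.0898)=1.6607;  θ3=γ+ψ≈0.2614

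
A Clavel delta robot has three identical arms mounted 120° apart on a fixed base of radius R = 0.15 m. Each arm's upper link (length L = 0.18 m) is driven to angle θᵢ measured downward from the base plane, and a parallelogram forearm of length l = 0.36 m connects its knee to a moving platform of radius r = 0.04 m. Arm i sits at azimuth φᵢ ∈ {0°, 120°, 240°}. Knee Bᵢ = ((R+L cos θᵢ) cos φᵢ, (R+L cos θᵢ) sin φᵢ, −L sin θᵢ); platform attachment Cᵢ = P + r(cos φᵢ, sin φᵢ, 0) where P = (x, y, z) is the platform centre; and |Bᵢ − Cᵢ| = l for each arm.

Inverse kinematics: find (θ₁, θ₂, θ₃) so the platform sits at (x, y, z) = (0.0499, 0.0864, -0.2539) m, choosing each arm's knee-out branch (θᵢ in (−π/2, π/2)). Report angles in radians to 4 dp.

rotate P by −φ1: (0.0499, 0.0864, -0.2539)
  A=0.0601, B=-0.2539, C=(l²−L²−A²−y'²−z²)/(2L)=0.0602
  γ=atan2(-0.2539,0.0601)=-1.3384;  ψ=arccos(0.2306)=1.3381;  θ1=γ+ψ≈-0.0002
rotate P by −φ2: (0.0499, -0.0864, -0.2539)
  A cos θ + B sin θ = C:  0.0601·cos θ + -0.2539·sin θ = 0.0601
  θ2 = atan2(B,A) + arccos(C/0.2609) = -0.0001
arm 3 (φ=240.0°): x'=-0.0998, y'=0.0000
  A=0.2098, B=-0.2539, C=(l²−L²−A²−y'²−z²)/(2L)=-0.0313
  θ3 = atan2(B,A) + arccos(C/0.3293) = 0.7857

θ₁ = -0.0002, θ₂ = -0.0001, θ₃ = 0.7857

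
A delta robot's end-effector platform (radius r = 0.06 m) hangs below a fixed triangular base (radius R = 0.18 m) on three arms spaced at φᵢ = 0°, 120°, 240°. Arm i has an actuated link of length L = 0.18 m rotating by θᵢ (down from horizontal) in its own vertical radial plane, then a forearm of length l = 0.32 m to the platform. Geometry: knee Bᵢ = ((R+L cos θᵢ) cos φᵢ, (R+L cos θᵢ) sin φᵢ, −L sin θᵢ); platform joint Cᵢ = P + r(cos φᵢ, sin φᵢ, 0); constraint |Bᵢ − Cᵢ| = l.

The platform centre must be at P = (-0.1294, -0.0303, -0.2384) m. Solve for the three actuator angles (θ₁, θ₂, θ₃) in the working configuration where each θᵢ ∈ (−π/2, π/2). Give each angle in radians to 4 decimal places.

θ₁ = 1.2218, θ₂ = 0.4363, θ₃ = 0.0874

rotate P by −φ1: (-0.1294, -0.0303, -0.2384)
  e−x'=0.2494;  (l²−L²−(e−x')²−y'²−z²)/2L = -0.1388
  γ=atan2(-0.2384,0.2494)=-0.7629;  ψ=arccos(-0.4022)=1.9847;  θ1=γ+ψ≈1.2218
φ2=120.0° → target in arm frame (0.0385, 0.1272)
  A cos θ + B sin θ = C:  0.0815·cos θ + -0.2384·sin θ = -0.0269
  γ=atan2(-0.2384,0.0815)=-1.2412;  ψ=arccos(-0.1066)=1.6776;  θ2=γ+ψ≈0.4363
φ3=240.0° → target in arm frame (0.0909, -0.0969)
  A cos θ + B sin θ = C:  0.0291·cos θ + -0.2384·sin θ = 0.0081
  γ=atan2(-0.2384,0.0291)=-1.4495;  ψ=arccos(0.0339)=1.5369;  θ3=γ+ψ≈0.0874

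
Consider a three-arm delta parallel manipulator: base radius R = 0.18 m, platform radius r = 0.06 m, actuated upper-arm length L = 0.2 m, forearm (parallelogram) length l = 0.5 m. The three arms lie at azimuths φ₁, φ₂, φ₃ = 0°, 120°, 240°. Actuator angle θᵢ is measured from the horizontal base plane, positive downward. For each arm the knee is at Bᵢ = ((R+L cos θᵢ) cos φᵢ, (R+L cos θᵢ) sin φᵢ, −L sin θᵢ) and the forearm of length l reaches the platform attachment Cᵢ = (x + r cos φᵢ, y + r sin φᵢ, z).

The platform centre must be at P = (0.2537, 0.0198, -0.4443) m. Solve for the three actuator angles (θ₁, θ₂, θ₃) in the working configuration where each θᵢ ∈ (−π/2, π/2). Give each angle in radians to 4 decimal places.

θ₁ = -0.2617, θ₂ = 0.9600, θ₃ = 1.0472

φ1=0.0° → target in arm frame (0.2537, 0.0198)
  e−x'=-0.1337;  (l²−L²−(e−x')²−y'²−z²)/2L = -0.0142
  γ=atan2(-0.4443,-0.1337)=-1.8631;  ψ=arccos(-0.0306)=1.6014;  θ1=γ+ψ≈-0.2617
arm 2 (φ=120.0°): x'=-0.1097, y'=-0.2296
  e−x'=0.2297;  (l²−L²−(e−x')²−y'²−z²)/2L = -0.2322
  γ=atan2(-0.4443,0.2297)=-1.0936;  ψ=arccos(-0.4643)=2.0536;  θ2=γ+ψ≈0.9600
rotate P by −φ3: (-0.1440, 0.2098, -0.4443)
  e−x'=0.2640;  (l²−L²−(e−x')²−y'²−z²)/2L = -0.2528
  γ=atan2(-0.4443,0.2640)=-1.0347;  ψ=arccos(-0.4891)=2.0819;  θ3=γ+ψ≈1.0472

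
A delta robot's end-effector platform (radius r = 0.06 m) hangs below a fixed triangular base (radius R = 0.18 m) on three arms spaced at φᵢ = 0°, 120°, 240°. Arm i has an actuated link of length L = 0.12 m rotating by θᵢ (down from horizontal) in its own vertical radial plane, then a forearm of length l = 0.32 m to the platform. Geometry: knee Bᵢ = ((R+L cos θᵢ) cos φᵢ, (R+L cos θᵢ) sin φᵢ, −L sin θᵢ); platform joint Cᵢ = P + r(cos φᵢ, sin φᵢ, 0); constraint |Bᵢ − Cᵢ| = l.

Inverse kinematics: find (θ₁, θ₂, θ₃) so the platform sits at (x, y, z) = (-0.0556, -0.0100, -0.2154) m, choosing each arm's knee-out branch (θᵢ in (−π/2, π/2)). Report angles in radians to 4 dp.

θ₁ = 0.5233, θ₂ = -0.0870, θ₃ = -0.2621

φ1=0.0° → target in arm frame (-0.0556, -0.0100)
  A=0.1756, B=-0.2154, C=(l²−L²−A²−y'²−z²)/(2L)=0.0444
  θ1 = atan2(B,A) + arccos(C/0.2779) = 0.5233
φ2=120.0° → target in arm frame (0.0191, 0.0532)
  e−x'=0.1009;  (l²−L²−(e−x')²−y'²−z²)/2L = 0.1192
  γ=atan2(-0.2154,0.1009)=-1.1329;  ψ=arccos(0.5011)=1.0459;  θ2=γ+ψ≈-0.0870
φ3=240.0° → target in arm frame (0.0365, -0.0432)
  A cos θ + B sin θ = C:  0.0835·cos θ + -0.2154·sin θ = 0.1365
  √(A²+B²)=0.2310;  θ3 = -1.2008+0.9387 ≈ -0.2621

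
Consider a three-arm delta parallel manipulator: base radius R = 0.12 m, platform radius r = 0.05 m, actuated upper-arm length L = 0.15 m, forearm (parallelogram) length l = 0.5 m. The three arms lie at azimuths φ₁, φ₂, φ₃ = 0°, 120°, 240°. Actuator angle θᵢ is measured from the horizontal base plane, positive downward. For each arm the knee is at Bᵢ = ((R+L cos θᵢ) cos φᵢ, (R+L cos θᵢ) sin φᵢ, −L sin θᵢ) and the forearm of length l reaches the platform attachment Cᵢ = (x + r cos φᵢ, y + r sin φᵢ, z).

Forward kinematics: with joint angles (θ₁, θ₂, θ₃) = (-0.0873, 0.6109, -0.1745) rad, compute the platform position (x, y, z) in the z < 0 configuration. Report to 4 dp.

O1 = (0.2194·cos0.0°, 0.2194·sin0.0°, 0.0131) = (0.2194, 0.0000, 0.0131)
arm 2 at φ=120.0°: (R−r)+L cos θ2 = 0.1929;  O2 = (-0.0964, 0.1670, -0.0860)
φ3=240.0°: virtual centre (-0.1089, -0.1886, 0.0260), radius l
eliminate P² terms by subtracting sphere 1 from 2 and 3
linear system: -0.6317x+0.3341y = -0.0037−-0.1982z; -0.6566x+-0.3771y = -0.0002−0.0259z
Cramer: x(z) = 0.0032-0.1444z;  y(z) = -0.0050+0.3203z
quadratic in z: (1.1234)z²+(0.0331)z+(-0.2031)=0, √Δ=0.9558 → z ∈ {-0.4401, 0.4107}; z = -0.4401 (taking z<0)
x = 0.0668, y = -0.1460

(0.0668, -0.1460, -0.4401)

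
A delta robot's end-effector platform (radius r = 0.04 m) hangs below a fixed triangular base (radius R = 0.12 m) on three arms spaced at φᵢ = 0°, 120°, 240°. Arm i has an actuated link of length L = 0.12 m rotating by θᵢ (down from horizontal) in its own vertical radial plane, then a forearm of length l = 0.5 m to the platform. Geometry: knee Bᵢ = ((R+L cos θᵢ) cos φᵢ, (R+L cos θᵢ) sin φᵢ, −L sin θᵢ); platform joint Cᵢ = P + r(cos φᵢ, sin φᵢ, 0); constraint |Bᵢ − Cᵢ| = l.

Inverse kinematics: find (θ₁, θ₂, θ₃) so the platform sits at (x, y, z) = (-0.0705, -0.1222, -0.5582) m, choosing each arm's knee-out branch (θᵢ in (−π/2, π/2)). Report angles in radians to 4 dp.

θ₁ = 1.2222, θ₂ = 1.2224, θ₃ = 0.5240

arm 1 (φ=0.0°): x'=-0.0705, y'=-0.1222
  e−x'=0.1505;  (l²−L²−(e−x')²−y'²−z²)/2L = -0.4732
  √(A²+B²)=0.5781;  θ1 = -1.3074+2.5296 ≈ 1.2222
rotate P by −φ2: (-0.0706, 0.1222, -0.5582)
  A cos θ + B sin θ = C:  0.1506·cos θ + -0.5582·sin θ = -0.4733
  γ=atan2(-0.5582,0.1506)=-1.3073;  ψ=arccos(-0.8186)=2.5297;  θ2=γ+ψ≈1.2224
rotate P by −φ3: (0.1411, 0.0000, -0.5582)
  e−x'=-0.0611;  (l²−L²−(e−x')²−y'²−z²)/2L = -0.3322
  √(A²+B²)=0.5615;  θ3 = -1.6798+2.2037 ≈ 0.5240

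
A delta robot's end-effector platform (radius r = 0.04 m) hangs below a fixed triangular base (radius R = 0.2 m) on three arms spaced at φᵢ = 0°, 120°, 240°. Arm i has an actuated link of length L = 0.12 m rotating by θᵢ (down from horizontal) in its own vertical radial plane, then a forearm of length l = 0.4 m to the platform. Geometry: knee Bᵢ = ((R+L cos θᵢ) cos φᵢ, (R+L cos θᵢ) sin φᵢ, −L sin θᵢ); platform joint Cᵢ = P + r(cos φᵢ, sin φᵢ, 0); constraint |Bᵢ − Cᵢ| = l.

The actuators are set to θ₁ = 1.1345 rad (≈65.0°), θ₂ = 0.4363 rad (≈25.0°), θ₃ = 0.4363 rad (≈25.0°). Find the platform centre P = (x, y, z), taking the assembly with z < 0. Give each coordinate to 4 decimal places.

(-0.0896, 0.0000, -0.3729)

arm 1 at φ=0.0°: ρ1 = 0.2107;  O1 = (0.2107, 0.0000, -0.1088)
O2 = (0.2688·cos120.0°, 0.2688·sin120.0°, -0.0507) = (-0.1344, 0.2328, -0.0507)
φ3=240.0°: virtual centre (-0.1344, -0.2328, -0.0507), radius l
subtract pairs → two planes through P
plane₁₂: -0.6902x+0.4655y+0.1161z = 0.0186
det = 0.6426;  x = -0.0269+0.1682z,  y = 0.0000+0.0000z
sphere 1 gives Az²+Bz+C=0 with A=1.0283, B=0.1376, C=-0.0917;  B²−4AC=0.3961;  roots -0.3729, 0.2391;  negative root z = -0.3729
x = -0.0896, y = 0.0000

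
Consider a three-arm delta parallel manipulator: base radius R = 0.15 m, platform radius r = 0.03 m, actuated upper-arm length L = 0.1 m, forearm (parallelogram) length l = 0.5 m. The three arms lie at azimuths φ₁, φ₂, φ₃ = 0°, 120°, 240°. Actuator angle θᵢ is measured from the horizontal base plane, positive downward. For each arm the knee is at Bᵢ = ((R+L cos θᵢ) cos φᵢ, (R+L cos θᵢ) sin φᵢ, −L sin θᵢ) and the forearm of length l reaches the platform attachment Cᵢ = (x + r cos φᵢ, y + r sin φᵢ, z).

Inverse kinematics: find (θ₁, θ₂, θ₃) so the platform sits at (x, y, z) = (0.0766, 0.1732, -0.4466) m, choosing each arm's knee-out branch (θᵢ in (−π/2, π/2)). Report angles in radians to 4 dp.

φ1=0.0° → target in arm frame (0.0766, 0.1732)
  A cos θ + B sin θ = C:  0.0434·cos θ + -0.4466·sin θ = 0.0433
  θ1 = atan2(B,A) + arccos(C/0.4487) = 0.0001
arm 2 (φ=120.0°): x'=0.1117, y'=-0.1529
  e−x'=0.0083;  (l²−L²−(e−x')²−y'²−z²)/2L = 0.0854
  γ=atan2(-0.4466,0.0083)=-1.5522;  ψ=arccos(0.1913)=1.3783;  θ2=γ+ψ≈-0.1739
φ3=240.0° → target in arm frame (-0.1883, -0.0203)
  A cos θ + B sin θ = C:  0.3083·cos θ + -0.4466·sin θ = -0.2745
  γ=atan2(-0.4466,0.3083)=-0.9666;  ψ=arccos(-0.5059)=2.1012;  θ3=γ+ψ≈1.1346

θ₁ = 0.0001, θ₂ = -0.1739, θ₃ = 1.1346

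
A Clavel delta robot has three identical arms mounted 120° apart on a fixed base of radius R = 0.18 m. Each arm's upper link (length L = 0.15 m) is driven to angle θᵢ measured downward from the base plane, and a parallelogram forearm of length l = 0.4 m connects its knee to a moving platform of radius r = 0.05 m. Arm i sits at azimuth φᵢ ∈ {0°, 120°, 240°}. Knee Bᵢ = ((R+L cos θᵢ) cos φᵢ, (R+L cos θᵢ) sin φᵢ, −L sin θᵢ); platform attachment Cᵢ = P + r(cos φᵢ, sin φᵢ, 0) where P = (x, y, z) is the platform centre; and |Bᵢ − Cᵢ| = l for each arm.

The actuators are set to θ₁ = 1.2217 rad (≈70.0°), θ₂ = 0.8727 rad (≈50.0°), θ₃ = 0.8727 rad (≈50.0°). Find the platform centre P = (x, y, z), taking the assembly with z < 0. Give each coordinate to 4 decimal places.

(-0.0605, 0.0000, -0.4596)

arm 1 at φ=0.0°: ρ1 = 0.1813;  O1 = (0.1813, 0.0000, -0.1410)
arm 2 at φ=120.0°: ρ2 = 0.2264;  O2 = (-0.1132, 0.1961, -0.1149)
arm 3 at φ=240.0°: ρ3 = 0.2264;  O3 = (-0.1132, -0.1961, -0.1149)
subtract pairs → two planes through P
linear system: -0.5890x+0.3922y = 0.0117−0.0521z; -0.5890x+-0.3922y = 0.0117−0.0521z
Cramer: x(z) = -0.0199+0.0884z;  y(z) = 0.0000-0.0000z
sphere 1 gives Az²+Bz+C=0 with A=1.0078, B=0.2463, C=-0.0996;  B²−4AC=0.4624;  roots -0.4596, 0.2151;  negative root z = -0.4596
x = -0.0605, y = 0.0000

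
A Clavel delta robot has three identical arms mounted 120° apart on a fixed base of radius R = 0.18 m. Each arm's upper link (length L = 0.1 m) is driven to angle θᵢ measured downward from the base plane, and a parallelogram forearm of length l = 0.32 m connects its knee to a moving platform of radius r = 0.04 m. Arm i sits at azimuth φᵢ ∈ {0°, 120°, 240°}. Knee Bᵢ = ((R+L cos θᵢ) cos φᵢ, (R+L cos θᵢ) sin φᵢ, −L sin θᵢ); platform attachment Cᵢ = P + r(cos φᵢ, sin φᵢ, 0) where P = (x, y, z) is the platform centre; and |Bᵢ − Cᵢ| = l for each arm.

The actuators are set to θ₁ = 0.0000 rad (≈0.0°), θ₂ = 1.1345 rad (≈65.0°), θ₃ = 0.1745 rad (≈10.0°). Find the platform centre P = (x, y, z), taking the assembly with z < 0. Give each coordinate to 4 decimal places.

(0.0567, -0.0764, -0.2509)

arm 1 at φ=0.0°: e+L cos θ1 = 0.2400;  S1 = (0.2400, 0.0000, 0.0000)
arm 2 at φ=120.0°: e+L cos θ2 = 0.1823;  S2 = (-0.0911, 0.1578, -0.0906)
arm 3 at φ=240.0°: e+L cos θ3 = 0.2385;  S3 = (-0.1192, -0.2065, -0.0174)
eliminate P² terms by subtracting sphere 1 from 2 and 3
plane₁₂: -0.6623x+0.3157y+-0.1813z = -0.0162
Cramer: x(z) = 0.0136-0.1715z;  y(z) = -0.0227+0.2143z
sphere 1 gives Az²+Bz+C=0 with A=1.0754, B=0.0680, C=-0.0506;  B²−4AC=0.2224;  roots -0.2509, 0.1877;  negative root z = -0.2509
x = 0.0567, y = -0.0764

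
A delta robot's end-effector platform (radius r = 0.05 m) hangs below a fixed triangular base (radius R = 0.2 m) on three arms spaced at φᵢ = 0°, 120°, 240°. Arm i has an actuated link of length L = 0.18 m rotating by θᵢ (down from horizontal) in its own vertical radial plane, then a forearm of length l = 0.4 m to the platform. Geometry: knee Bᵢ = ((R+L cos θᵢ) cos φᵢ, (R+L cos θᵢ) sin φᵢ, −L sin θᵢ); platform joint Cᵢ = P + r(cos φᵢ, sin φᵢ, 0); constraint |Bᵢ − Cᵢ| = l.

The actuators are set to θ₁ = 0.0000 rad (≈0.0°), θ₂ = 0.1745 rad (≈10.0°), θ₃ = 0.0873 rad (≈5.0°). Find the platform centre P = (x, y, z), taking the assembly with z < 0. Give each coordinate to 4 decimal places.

(0.0121, -0.0072, -0.2426)

arm 1 at φ=0.0°: (R−r)+L cos θ1 = 0.3300;  centre 1 = (0.3300, 0.0000, 0.0000)
arm 2 at φ=120.0°: (R−r)+L cos θ2 = 0.3273;  centre 2 = (-0.1636, 0.2834, -0.0313)
φ3=240.0°: virtual centre (-0.1647, -0.2852, -0.0157), radius l
subtract pairs → two planes through P
[-0.9873 0.5668 -0.0625]·P = -0.0008;  [-0.9893 -0.5704 -0.0314]·P = -0.0002
det = 1.1239;  x = 0.0005+-0.0476z,  y = -0.0005+0.0274z
quadratic in z: (1.0030)z²+(0.0313)z+(-0.0514)=0, √Δ=0.4554 → z ∈ {-0.2426, 0.2114}; z = -0.2426 (taking z<0)
x = 0.0121, y = -0.0072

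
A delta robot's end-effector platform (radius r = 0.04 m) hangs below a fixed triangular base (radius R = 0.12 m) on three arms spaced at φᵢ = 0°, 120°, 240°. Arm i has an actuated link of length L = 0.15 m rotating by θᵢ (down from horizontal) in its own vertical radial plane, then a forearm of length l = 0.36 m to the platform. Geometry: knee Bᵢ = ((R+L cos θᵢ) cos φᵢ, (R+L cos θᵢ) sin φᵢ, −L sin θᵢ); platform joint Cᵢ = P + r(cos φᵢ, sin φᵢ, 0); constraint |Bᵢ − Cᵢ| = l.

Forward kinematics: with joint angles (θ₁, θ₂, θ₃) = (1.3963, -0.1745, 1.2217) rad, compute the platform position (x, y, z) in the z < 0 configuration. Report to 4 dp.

(-0.1446, 0.1808, -0.3323)

centre 1 = (0.1060·cos0.0°, 0.1060·sin0.0°, -0.1477) = (0.1060, 0.0000, -0.1477)
arm 2 at φ=120.0°: e+L cos θ2 = 0.2277;  centre 2 = (-0.1139, 0.1972, 0.0260)
arm 3 at φ=240.0°: e+L cos θ3 = 0.1313;  centre 3 = (-0.0657, -0.1137, -0.1410)
subtract pairs → two planes through P
linear system: -0.4398x+0.3944y = 0.0195−0.3475z; -0.3434x+-0.2274y = 0.0040−0.0135z
Cramer: x(z) = -0.0256+0.3583z;  y(z) = 0.0208-0.4815z
quadratic in z: (1.3603)z²+(0.1810)z+(-0.0900)=0, √Δ=0.7229 → z ∈ {-0.3323, 0.1992}; z = -0.3323 (taking z<0)
x = -0.1446, y = 0.1808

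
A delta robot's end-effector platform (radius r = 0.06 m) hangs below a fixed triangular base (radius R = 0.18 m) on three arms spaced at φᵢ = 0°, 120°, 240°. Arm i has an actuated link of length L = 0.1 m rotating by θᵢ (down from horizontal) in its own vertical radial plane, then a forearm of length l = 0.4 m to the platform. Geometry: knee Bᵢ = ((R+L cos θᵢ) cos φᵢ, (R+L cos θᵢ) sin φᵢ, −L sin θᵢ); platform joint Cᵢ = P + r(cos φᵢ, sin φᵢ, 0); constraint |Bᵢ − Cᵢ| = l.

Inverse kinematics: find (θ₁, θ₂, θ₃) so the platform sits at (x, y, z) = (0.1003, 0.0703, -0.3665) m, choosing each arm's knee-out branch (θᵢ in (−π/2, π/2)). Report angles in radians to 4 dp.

rotate P by −φ1: (0.1003, 0.0703, -0.3665)
  A=0.0197, B=-0.3665, C=(l²−L²−A²−y'²−z²)/(2L)=0.0517
  θ1 = atan2(B,A) + arccos(C/0.3670) = -0.0877
φ2=120.0° → target in arm frame (0.0107, -0.1220)
  e−x'=0.1093;  (l²−L²−(e−x')²−y'²−z²)/2L = -0.0557
  √(A²+B²)=0.3824;  θ2 = -1.2810+1.7171 ≈ 0.4360
arm 3 (φ=240.0°): x'=-0.1110, y'=0.0517
  e−x'=0.2310;  (l²−L²−(e−x')²−y'²−z²)/2L = -0.2019
  √(A²+B²)=0.4332;  θ3 = -1.0083+2.0555 ≈ 1.0471

θ₁ = -0.0877, θ₂ = 0.4360, θ₃ = 1.0471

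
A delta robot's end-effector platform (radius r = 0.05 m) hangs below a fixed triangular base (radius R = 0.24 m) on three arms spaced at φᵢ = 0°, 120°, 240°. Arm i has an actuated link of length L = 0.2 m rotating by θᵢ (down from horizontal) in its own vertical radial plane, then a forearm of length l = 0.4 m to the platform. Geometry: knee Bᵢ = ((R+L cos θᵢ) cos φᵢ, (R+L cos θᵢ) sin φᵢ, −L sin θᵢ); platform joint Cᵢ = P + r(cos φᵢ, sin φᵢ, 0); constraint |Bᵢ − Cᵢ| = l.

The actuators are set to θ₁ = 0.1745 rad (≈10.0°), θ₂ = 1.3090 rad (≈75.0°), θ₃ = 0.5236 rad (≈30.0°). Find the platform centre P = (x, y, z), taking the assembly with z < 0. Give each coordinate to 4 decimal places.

(0.1013, -0.1079, -0.2931)

S1 = (0.3870·cos0.0°, 0.3870·sin0.0°, -0.0347) = (0.3870, 0.0000, -0.0347)
φ2=120.0°: virtual centre (-0.1209, 0.2094, -0.1932), radius l
φ3=240.0°: virtual centre (-0.1816, -0.3145, -0.1000), radius l
eliminate P² terms by subtracting sphere 1 from 2 and 3
plane₁₂: -1.0157x+0.4187y+-0.3169z = -0.0552
Cramer: x(z) = 0.0345-0.2278z;  y(z) = -0.0480+0.2043z
into |P−S₁|² = l²: 1.0936z² + 0.2104z + -0.0323 = 0;  Δ = 0.1854;  z = -0.2931 or 0.1007 → z<0 root = -0.2931
x = 0.1013, y = -0.1079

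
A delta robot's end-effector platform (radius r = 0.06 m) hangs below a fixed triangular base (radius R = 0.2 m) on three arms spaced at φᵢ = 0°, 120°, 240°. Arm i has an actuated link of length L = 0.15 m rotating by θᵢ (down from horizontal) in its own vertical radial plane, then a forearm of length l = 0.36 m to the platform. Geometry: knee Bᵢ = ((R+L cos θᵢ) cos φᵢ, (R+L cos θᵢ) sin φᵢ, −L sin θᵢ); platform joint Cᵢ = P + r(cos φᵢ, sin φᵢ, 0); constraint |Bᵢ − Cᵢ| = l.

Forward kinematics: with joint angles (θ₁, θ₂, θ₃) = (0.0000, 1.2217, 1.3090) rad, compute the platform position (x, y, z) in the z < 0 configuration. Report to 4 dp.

φ1=0.0°: virtual centre (0.2900, 0.0000, 0.0000), radius l
arm 2 at φ=120.0°: ρ2 = 0.1913;  centre 2 = (-0.0957, 0.1657, -0.1410)
φ3=240.0°: virtual centre (-0.0894, -0.1549, -0.1449), radius l
|centre ₂|²−|centre ₁|² = -0.0276;  |centre ₃|²−|centre ₁|² = -0.0311
[-0.7713 0.3314 -0.2819]·P = -0.0276;  [-0.7588 -0.3097 -0.2898]·P = -0.0311
Cramer: x(z) = 0.0385-0.3739z;  y(z) = 0.0062-0.0196z
quadratic in z: (1.1402)z²+(0.1878)z+(-0.0663)=0, √Δ=0.5811 → z ∈ {-0.3372, 0.1725}; z = -0.3372 (taking z<0)
x = 0.1646, y = 0.0128

(0.1646, 0.0128, -0.3372)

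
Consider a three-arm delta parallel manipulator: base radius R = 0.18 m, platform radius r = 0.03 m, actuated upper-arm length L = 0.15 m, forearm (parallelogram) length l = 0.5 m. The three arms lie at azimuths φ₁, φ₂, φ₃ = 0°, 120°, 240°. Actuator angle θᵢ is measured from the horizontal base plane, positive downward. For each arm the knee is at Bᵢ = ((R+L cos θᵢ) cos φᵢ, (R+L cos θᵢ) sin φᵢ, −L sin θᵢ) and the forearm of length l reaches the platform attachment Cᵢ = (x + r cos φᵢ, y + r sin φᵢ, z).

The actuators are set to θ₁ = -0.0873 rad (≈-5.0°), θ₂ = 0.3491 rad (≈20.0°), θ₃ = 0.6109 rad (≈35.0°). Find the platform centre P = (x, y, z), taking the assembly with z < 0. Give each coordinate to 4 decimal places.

centre 1 = (0.2994·cos0.0°, 0.2994·sin0.0°, 0.0131) = (0.2994, 0.0000, 0.0131)
arm 2 at φ=120.0°: e+L cos θ2 = 0.2910;  centre 2 = (-0.1455, 0.2520, -0.0513)
arm 3 at φ=240.0°: e+L cos θ3 = 0.2729;  centre 3 = (-0.1364, -0.2363, -0.0860)
subtract pairs → two planes through P
plane₁₂: -0.8898x+0.5039y+-0.1288z = -0.0025
Cramer: x(z) = 0.0061-0.1870z;  y(z) = 0.0057-0.0746z
quadratic in z: (1.0405)z²+(0.0827)z+(-0.1637)=0, √Δ=0.8297 → z ∈ {-0.4384, 0.3589}; z = -0.4384 (taking z<0)
x = 0.0880, y = 0.0384

(0.0880, 0.0384, -0.4384)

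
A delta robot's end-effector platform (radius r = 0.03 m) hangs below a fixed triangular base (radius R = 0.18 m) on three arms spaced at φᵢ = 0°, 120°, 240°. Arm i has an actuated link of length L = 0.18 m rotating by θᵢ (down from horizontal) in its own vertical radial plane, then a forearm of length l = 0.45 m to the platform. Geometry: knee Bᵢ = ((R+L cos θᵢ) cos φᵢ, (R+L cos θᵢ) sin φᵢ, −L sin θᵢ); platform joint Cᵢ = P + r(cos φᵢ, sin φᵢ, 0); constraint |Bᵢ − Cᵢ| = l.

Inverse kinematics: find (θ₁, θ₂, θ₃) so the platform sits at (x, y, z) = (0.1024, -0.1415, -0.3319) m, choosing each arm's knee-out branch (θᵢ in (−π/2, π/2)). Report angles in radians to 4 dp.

φ1=0.0° → target in arm frame (0.1024, -0.1415)
  A cos θ + B sin θ = C:  0.0476·cos θ + -0.3319·sin θ = 0.1046
  θ1 = atan2(B,A) + arccos(C/0.3353) = -0.1748
rotate P by −φ2: (-0.1737, -0.0179, -0.3319)
  A cos θ + B sin θ = C:  0.3237·cos θ + -0.3319·sin θ = -0.1255
  θ2 = atan2(B,A) + arccos(C/0.4636) = 1.0471
φ3=240.0° → target in arm frame (0.0713, 0.1594)
  e−x'=0.0787;  (l²−L²−(e−x')²−y'²−z²)/2L = 0.0787
  √(A²+B²)=0.3411;  θ3 = -1.3381+1.3379 ≈ -0.0002

θ₁ = -0.1748, θ₂ = 1.0471, θ₃ = -0.0002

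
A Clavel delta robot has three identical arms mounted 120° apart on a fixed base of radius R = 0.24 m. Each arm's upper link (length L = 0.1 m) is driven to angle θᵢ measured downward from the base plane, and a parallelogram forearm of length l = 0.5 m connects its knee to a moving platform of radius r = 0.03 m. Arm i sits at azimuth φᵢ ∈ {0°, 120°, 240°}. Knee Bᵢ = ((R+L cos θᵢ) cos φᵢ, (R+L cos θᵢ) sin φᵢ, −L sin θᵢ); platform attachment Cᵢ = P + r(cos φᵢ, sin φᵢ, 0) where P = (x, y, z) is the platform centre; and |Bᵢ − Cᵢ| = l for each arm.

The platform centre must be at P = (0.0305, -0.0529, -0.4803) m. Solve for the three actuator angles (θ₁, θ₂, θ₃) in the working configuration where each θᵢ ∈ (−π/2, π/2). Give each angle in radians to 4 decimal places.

θ₁ = 0.6110, θ₂ = 1.1346, θ₃ = 0.6107

rotate P by −φ1: (0.0305, -0.0529, -0.4803)
  A=0.1795, B=-0.4803, C=(l²−L²−A²−y'²−z²)/(2L)=-0.1285
  γ=atan2(-0.4803,0.1795)=-1.2131;  ψ=arccos(-0.2507)=1.8242;  θ1=γ+ψ≈0.6110
arm 2 (φ=120.0°): x'=-0.0611, y'=0.0000
  A=0.2711, B=-0.4803, C=(l²−L²−A²−y'²−z²)/(2L)=-0.3208
  γ=atan2(-0.4803,0.2711)=-1.0570;  ψ=arccos(-0.5817)=2.1916;  θ2=γ+ψ≈1.1346
arm 3 (φ=240.0°): x'=0.0306, y'=0.0529
  e−x'=0.1794;  (l²−L²−(e−x')²−y'²−z²)/2L = -0.1284
  √(A²+B²)=0.5127;  θ3 = -1.2133+1.8239 ≈ 0.6107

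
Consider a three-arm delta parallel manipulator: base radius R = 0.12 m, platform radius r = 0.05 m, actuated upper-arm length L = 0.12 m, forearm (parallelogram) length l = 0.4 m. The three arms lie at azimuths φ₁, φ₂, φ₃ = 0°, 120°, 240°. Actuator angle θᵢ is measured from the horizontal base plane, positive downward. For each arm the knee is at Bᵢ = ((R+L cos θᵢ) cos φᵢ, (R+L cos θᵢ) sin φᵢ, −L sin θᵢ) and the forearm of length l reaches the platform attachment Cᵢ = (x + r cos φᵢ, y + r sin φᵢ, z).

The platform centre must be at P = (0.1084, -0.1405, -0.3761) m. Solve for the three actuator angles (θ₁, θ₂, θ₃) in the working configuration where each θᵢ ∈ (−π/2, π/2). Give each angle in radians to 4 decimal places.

rotate P by −φ1: (0.1084, -0.1405, -0.3761)
  e−x'=-0.0384;  (l²−L²−(e−x')²−y'²−z²)/2L = -0.0711
  √(A²+B²)=0.3781;  θ1 = -1.6725+1.7600 ≈ 0.0875
φ2=120.0° → target in arm frame (-0.1759, -0.0236)
  A cos θ + B sin θ = C:  0.2459·cos θ + -0.3761·sin θ = -0.2369
  θ2 = atan2(B,A) + arccos(C/0.4493) = 1.1344
arm 3 (φ=240.0°): x'=0.0675, y'=0.1641
  A cos θ + B sin θ = C:  0.0025·cos θ + -0.3761·sin θ = -0.0950
  θ3 = atan2(B,A) + arccos(C/0.3761) = 0.2620

θ₁ = 0.0875, θ₂ = 1.1344, θ₃ = 0.2620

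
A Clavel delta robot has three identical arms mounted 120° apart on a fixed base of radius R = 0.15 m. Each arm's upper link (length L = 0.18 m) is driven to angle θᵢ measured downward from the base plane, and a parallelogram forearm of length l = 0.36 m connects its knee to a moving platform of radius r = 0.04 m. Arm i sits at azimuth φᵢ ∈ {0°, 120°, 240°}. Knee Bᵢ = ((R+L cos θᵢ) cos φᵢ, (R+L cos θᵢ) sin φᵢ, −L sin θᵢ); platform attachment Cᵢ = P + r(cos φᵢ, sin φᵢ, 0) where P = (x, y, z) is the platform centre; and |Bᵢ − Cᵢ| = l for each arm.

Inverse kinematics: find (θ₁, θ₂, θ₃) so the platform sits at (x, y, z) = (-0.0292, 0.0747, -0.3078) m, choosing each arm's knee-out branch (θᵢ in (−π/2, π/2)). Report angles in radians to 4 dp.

φ1=0.0° → target in arm frame (-0.0292, 0.0747)
  A cos θ + B sin θ = C:  0.1392·cos θ + -0.3078·sin θ = -0.0625
  θ1 = atan2(B,A) + arccos(C/0.3378) = 0.6108
rotate P by −φ2: (0.0793, -0.0121, -0.3078)
  A=0.0307, B=-0.3078, C=(l²−L²−A²−y'²−z²)/(2L)=0.0038
  √(A²+B²)=0.3093;  θ2 = -1.4714+1.5585 ≈ 0.0871
φ3=240.0° → target in arm frame (-0.0501, -0.0626)
  A cos θ + B sin θ = C:  0.1601·cos θ + -0.3078·sin θ = -0.0753
  θ3 = atan2(B,A) + arccos(C/0.3469) = 0.6983

θ₁ = 0.6108, θ₂ = 0.0871, θ₃ = 0.6983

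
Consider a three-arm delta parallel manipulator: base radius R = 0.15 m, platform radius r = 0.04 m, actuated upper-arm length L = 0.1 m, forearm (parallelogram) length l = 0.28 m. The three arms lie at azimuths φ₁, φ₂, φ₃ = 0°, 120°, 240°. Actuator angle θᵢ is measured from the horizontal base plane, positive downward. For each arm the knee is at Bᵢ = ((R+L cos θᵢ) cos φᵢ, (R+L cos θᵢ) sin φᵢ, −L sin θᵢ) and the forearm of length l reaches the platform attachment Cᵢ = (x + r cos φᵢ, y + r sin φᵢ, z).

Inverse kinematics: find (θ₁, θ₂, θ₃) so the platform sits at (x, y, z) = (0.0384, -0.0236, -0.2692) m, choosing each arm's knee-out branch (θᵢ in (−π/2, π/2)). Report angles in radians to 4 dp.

φ1=0.0° → target in arm frame (0.0384, -0.0236)
  A=0.0716, B=-0.2692, C=(l²−L²−A²−y'²−z²)/(2L)=-0.0488
  γ=atan2(-0.2692,0.0716)=-1.3108;  ψ=arccos(-0.1750)=1.7467;  θ1=γ+ψ≈0.4359
φ2=120.0° → target in arm frame (-0.0396, -0.0215)
  e−x'=0.1496;  (l²−L²−(e−x')²−y'²−z²)/2L = -0.1346
  √(A²+B²)=0.3080;  θ2 = -1.0635+2.0231 ≈ 0.9596
arm 3 (φ=240.0°): x'=0.0012, y'=0.0451
  e−x'=0.1088;  (l²−L²−(e−x')²−y'²−z²)/2L = -0.0896
  √(A²+B²)=0.2903;  θ3 = -1.1868+1.8847 ≈ 0.6978

θ₁ = 0.4359, θ₂ = 0.9596, θ₃ = 0.6978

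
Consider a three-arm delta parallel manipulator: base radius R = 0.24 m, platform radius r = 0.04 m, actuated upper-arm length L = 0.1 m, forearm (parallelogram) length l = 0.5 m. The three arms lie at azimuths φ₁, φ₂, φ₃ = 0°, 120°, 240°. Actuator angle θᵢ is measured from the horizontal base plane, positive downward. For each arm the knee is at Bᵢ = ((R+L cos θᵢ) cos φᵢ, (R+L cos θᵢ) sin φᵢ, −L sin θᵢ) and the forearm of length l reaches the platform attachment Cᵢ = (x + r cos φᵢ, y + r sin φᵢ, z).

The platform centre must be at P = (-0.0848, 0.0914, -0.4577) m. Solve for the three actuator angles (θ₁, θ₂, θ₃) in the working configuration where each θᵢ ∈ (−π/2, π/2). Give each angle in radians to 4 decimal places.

θ₁ = 1.1352, θ₂ = -0.0870, θ₃ = 0.8732

rotate P by −φ1: (-0.0848, 0.0914, -0.4577)
  e−x'=0.2848;  (l²−L²−(e−x')²−y'²−z²)/2L = -0.2948
  √(A²+B²)=0.5391;  θ1 = -1.0142+2.1493 ≈ 1.1352
arm 2 (φ=120.0°): x'=0.1216, y'=0.0277
  A=0.0784, B=-0.4577, C=(l²−L²−A²−y'²−z²)/(2L)=0.1179
  γ=atan2(-0.4577,0.0784)=-1.4011;  ψ=arccos(0.2540)=1.3140;  θ2=γ+ψ≈-0.0870
rotate P by −φ3: (-0.0368, -0.1191, -0.4577)
  A=0.2368, B=-0.4577, C=(l²−L²−A²−y'²−z²)/(2L)=-0.1987
  √(A²+B²)=0.5153;  θ3 = -1.0934+1.9666 ≈ 0.8732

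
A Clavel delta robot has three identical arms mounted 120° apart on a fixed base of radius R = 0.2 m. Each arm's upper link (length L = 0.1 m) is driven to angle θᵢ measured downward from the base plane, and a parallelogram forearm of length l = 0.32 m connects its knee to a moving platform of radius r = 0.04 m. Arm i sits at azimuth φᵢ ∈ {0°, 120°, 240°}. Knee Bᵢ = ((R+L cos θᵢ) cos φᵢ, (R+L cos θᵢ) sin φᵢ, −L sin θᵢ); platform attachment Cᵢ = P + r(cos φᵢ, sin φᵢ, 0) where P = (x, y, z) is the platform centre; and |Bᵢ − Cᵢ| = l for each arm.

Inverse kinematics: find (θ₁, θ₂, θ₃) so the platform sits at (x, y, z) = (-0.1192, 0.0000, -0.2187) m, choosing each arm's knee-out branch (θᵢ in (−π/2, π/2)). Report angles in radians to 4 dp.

θ₁ = 1.3963, θ₂ = -0.0877, θ₃ = -0.0877

φ1=0.0° → target in arm frame (-0.1192, 0.0000)
  e−x'=0.2792;  (l²−L²−(e−x')²−y'²−z²)/2L = -0.1669
  θ1 = atan2(B,A) + arccos(C/0.3547) = 1.3963
φ2=120.0° → target in arm frame (0.0596, 0.1032)
  A=0.1004, B=-0.2187, C=(l²−L²−A²−y'²−z²)/(2L)=0.1192
  γ=atan2(-0.2187,0.1004)=-1.1404;  ψ=arccos(0.4952)=1.0527;  θ2=γ+ψ≈-0.0877
arm 3 (φ=240.0°): x'=0.0596, y'=-0.1032
  A cos θ + B sin θ = C:  0.1004·cos θ + -0.2187·sin θ = 0.1192
  γ=atan2(-0.2187,0.1004)=-1.1404;  ψ=arccos(0.4952)=1.0527;  θ3=γ+ψ≈-0.0877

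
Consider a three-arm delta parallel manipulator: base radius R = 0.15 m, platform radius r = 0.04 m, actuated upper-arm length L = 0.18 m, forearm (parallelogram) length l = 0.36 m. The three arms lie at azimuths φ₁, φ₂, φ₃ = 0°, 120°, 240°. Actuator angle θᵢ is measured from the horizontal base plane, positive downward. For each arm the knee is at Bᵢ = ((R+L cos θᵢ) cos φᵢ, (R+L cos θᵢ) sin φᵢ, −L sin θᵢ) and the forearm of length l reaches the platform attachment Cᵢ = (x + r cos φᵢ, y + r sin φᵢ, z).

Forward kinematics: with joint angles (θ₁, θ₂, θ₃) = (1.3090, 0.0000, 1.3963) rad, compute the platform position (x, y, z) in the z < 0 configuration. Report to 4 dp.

O1 = (0.1566·cos0.0°, 0.1566·sin0.0°, -0.1739) = (0.1566, 0.0000, -0.1739)
φ2=120.0°: virtual centre (-0.1450, 0.2511, 0.0000), radius l
arm 3 at φ=240.0°: ρ3 = 0.1413;  O3 = (-0.0706, -0.1223, -0.1773)
subtract pairs → two planes through P
linear system: -0.6032x+0.5023y = 0.0294−0.3477z; -0.4544x+-0.2447y = -0.0034−-0.0068z
det = 0.3758;  x = -0.0146+0.2173z,  y = 0.0409+-0.4314z
into |P−O₁|² = l²: 1.2333z² + 0.2381z + -0.0684 = 0;  Δ = 0.3941;  z = -0.3510 or 0.1580 → z<0 root = -0.3510
x = -0.0909, y = 0.1923

(-0.0909, 0.1923, -0.3510)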